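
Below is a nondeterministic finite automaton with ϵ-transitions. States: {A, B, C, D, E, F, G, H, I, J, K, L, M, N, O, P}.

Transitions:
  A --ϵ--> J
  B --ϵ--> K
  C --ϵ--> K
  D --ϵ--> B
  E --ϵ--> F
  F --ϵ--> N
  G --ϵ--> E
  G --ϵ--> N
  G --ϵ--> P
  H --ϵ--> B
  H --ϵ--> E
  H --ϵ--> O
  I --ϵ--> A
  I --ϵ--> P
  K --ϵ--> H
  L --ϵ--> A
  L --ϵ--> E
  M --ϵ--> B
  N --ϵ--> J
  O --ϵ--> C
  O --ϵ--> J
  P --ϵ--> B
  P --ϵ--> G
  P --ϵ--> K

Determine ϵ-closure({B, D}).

Start with {B, D}.
From B via ϵ: add K.
From K via ϵ: add H.
From H via ϵ: add E, O.
From E via ϵ: add F.
From O via ϵ: add C, J.
From F via ϵ: add N.
No new states can be added; the closed set is {B, C, D, E, F, H, J, K, N, O}.

{B, C, D, E, F, H, J, K, N, O}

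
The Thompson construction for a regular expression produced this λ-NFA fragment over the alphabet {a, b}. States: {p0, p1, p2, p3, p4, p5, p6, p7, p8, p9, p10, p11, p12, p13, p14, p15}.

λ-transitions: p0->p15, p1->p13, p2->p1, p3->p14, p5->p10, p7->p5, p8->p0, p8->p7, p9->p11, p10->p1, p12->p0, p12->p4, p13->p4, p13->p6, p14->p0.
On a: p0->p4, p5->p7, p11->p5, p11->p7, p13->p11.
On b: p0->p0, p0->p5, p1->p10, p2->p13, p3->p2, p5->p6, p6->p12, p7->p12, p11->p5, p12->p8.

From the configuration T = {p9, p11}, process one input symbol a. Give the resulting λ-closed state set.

p11 on a → {p5, p7}.
No a-transition from p9.
Union after reading a: {p5, p7}.
Now take the λ-closure:
From p5 via λ: add p10.
From p10 via λ: add p1.
From p1 via λ: add p13.
From p13 via λ: add p4, p6.
No new states can be added; the closed set is {p1, p4, p5, p6, p7, p10, p13}.

{p1, p4, p5, p6, p7, p10, p13}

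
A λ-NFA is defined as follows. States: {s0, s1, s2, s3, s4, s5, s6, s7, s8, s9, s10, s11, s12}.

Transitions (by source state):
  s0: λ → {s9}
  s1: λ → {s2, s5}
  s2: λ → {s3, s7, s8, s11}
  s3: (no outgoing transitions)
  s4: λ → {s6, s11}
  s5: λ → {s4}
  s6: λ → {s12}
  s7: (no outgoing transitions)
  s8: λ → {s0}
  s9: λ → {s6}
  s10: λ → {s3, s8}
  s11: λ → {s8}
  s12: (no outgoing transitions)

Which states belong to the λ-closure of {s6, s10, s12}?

{s0, s3, s6, s8, s9, s10, s12}

Start with {s6, s10, s12}.
From s10 via λ: add s3, s8.
From s8 via λ: add s0.
From s0 via λ: add s9.
No new states can be added; the closed set is {s0, s3, s6, s8, s9, s10, s12}.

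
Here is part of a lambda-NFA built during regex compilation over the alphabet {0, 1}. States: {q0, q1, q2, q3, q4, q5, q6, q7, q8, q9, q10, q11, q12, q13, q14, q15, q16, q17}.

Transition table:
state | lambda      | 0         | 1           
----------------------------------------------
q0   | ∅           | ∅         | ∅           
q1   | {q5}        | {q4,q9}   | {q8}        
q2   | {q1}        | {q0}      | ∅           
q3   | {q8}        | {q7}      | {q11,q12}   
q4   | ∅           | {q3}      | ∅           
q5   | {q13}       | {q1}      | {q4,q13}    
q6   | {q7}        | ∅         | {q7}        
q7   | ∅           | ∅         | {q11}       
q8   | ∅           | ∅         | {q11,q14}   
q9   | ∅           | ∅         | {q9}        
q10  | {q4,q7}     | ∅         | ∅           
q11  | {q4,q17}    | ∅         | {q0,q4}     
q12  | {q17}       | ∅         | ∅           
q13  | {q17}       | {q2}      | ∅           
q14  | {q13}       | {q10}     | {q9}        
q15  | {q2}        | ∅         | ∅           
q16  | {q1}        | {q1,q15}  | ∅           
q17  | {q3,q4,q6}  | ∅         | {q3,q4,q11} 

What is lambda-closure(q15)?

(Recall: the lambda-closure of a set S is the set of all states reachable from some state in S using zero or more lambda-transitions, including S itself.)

Start with {q15}.
From q15 via lambda: add q2.
From q2 via lambda: add q1.
From q1 via lambda: add q5.
From q5 via lambda: add q13.
From q13 via lambda: add q17.
From q17 via lambda: add q3, q4, q6.
From q3 via lambda: add q8.
From q6 via lambda: add q7.
No new states can be added; the closed set is {q1, q2, q3, q4, q5, q6, q7, q8, q13, q15, q17}.

{q1, q2, q3, q4, q5, q6, q7, q8, q13, q15, q17}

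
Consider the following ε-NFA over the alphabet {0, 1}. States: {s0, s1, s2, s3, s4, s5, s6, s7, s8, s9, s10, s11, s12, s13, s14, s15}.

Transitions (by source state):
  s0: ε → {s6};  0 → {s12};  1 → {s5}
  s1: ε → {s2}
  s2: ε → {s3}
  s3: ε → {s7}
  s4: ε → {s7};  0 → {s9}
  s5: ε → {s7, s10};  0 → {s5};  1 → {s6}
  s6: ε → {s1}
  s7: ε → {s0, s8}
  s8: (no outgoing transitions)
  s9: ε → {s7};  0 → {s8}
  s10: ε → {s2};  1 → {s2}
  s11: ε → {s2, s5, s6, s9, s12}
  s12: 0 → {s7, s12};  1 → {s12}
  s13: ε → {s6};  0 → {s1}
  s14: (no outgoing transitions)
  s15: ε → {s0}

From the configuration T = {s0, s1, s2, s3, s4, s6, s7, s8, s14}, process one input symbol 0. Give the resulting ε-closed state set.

s0 on 0 → {s12}.
s4 on 0 → {s9}.
No 0-transition from s1, s2, s3, s6, s7, s8, s14.
Union after reading 0: {s9, s12}.
Now take the ε-closure:
From s9 via ε: add s7.
From s7 via ε: add s0, s8.
From s0 via ε: add s6.
From s6 via ε: add s1.
From s1 via ε: add s2.
From s2 via ε: add s3.
No new states can be added; the closed set is {s0, s1, s2, s3, s6, s7, s8, s9, s12}.

{s0, s1, s2, s3, s6, s7, s8, s9, s12}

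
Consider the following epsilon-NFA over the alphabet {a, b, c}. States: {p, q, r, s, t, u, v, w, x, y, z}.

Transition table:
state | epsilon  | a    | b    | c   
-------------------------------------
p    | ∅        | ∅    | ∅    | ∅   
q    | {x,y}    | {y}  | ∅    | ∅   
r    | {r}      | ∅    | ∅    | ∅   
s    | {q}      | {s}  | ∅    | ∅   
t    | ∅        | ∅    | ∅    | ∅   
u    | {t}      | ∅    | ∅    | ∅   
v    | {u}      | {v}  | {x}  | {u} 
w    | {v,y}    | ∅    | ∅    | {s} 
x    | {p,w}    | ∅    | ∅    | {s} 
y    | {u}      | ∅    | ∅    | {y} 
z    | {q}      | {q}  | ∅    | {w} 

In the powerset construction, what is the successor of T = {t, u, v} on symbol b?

v on b → {x}.
No b-transition from t, u.
Union after reading b: {x}.
Now take the epsilon-closure:
From x via epsilon: add p, w.
From w via epsilon: add v, y.
From v via epsilon: add u.
From u via epsilon: add t.
No new states can be added; the closed set is {p, t, u, v, w, x, y}.

{p, t, u, v, w, x, y}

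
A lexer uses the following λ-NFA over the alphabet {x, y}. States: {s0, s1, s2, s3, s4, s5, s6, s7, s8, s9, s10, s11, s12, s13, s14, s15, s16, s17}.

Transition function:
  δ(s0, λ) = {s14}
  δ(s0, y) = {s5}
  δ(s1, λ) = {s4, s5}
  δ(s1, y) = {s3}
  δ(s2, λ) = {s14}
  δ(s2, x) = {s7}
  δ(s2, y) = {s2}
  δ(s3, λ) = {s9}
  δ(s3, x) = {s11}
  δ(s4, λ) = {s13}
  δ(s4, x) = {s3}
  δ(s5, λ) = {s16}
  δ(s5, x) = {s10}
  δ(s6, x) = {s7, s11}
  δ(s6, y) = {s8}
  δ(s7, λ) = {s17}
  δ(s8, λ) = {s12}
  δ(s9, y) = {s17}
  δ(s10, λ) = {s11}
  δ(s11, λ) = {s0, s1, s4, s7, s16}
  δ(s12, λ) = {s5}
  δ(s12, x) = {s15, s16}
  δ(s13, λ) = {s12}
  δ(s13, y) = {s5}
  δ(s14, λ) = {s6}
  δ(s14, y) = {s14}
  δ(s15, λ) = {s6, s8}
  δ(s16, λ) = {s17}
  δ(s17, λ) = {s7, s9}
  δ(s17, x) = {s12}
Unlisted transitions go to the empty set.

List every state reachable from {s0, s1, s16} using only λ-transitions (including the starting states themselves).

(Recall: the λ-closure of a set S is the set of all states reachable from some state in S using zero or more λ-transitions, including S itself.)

{s0, s1, s4, s5, s6, s7, s9, s12, s13, s14, s16, s17}

Start with {s0, s1, s16}.
From s0 via λ: add s14.
From s1 via λ: add s4, s5.
From s16 via λ: add s17.
From s4 via λ: add s13.
From s14 via λ: add s6.
From s17 via λ: add s7, s9.
From s13 via λ: add s12.
No new states can be added; the closed set is {s0, s1, s4, s5, s6, s7, s9, s12, s13, s14, s16, s17}.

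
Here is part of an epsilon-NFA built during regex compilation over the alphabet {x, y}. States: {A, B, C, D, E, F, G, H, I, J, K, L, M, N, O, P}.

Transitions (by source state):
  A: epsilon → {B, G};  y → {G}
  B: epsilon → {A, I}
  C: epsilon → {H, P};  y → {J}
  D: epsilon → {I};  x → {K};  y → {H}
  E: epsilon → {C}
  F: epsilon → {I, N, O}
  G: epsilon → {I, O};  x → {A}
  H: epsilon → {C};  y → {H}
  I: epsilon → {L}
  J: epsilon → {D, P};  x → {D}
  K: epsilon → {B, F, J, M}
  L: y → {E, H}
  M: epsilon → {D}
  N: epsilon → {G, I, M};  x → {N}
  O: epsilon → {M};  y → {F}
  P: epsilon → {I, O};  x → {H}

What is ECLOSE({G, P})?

{D, G, I, L, M, O, P}

Start with {G, P}.
From G via epsilon: add I, O.
From I via epsilon: add L.
From O via epsilon: add M.
From M via epsilon: add D.
No new states can be added; the closed set is {D, G, I, L, M, O, P}.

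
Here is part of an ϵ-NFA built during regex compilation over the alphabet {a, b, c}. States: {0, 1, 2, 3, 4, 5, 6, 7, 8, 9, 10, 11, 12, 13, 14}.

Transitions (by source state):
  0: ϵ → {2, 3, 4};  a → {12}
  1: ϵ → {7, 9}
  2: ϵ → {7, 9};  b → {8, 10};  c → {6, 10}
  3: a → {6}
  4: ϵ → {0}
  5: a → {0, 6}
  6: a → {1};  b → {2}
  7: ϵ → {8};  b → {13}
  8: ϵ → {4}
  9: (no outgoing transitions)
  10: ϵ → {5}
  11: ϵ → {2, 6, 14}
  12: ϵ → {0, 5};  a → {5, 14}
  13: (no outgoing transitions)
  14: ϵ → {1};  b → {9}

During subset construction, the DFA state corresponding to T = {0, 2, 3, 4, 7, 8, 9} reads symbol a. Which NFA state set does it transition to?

{0, 2, 3, 4, 5, 6, 7, 8, 9, 12}

0 on a → {12}.
3 on a → {6}.
No a-transition from 2, 4, 7, 8, 9.
Union after reading a: {6, 12}.
Now take the ϵ-closure:
From 12 via ϵ: add 0, 5.
From 0 via ϵ: add 2, 3, 4.
From 2 via ϵ: add 7, 9.
From 7 via ϵ: add 8.
No new states can be added; the closed set is {0, 2, 3, 4, 5, 6, 7, 8, 9, 12}.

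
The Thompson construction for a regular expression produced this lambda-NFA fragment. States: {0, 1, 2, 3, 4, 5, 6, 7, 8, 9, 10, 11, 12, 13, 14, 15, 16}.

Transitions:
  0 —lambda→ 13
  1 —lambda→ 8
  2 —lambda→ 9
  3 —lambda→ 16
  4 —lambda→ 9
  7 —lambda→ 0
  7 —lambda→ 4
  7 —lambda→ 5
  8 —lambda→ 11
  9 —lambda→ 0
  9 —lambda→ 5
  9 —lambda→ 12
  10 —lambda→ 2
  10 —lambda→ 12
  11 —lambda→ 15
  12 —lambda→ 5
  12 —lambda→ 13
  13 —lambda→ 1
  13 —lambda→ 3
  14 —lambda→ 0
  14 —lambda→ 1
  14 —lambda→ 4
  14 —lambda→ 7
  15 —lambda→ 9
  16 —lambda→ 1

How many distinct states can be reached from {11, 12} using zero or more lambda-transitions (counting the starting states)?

Start with {11, 12}.
From 11 via lambda: add 15.
From 12 via lambda: add 5, 13.
From 13 via lambda: add 1, 3.
From 15 via lambda: add 9.
From 1 via lambda: add 8.
From 3 via lambda: add 16.
From 9 via lambda: add 0.
lambda-closure = {0, 1, 3, 5, 8, 9, 11, 12, 13, 15, 16}, which has 11 states.

11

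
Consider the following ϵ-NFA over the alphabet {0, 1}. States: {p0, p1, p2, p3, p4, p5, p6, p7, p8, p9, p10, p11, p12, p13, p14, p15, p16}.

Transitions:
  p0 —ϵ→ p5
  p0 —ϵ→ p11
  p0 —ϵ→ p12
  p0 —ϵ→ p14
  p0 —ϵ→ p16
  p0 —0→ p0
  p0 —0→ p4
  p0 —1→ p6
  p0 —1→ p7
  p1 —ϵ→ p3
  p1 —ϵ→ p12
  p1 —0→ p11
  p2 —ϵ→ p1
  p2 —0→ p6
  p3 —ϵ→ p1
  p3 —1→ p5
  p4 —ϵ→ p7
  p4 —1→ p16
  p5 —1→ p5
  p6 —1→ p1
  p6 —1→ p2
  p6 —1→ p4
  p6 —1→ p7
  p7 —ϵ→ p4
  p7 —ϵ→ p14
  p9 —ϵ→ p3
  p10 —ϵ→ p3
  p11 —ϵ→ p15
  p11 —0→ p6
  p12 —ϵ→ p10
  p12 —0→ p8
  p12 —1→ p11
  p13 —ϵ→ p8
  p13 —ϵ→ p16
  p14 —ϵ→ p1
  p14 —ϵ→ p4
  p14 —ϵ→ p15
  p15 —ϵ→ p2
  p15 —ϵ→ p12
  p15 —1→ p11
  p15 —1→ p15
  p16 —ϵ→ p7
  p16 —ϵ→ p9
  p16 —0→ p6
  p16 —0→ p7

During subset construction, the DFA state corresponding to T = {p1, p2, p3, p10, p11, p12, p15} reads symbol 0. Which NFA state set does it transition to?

{p1, p2, p3, p6, p8, p10, p11, p12, p15}

p1 on 0 → {p11}.
p2 on 0 → {p6}.
p11 on 0 → {p6}.
p12 on 0 → {p8}.
No 0-transition from p3, p10, p15.
Union after reading 0: {p6, p8, p11}.
Now take the ϵ-closure:
From p11 via ϵ: add p15.
From p15 via ϵ: add p2, p12.
From p2 via ϵ: add p1.
From p12 via ϵ: add p10.
From p1 via ϵ: add p3.
No new states can be added; the closed set is {p1, p2, p3, p6, p8, p10, p11, p12, p15}.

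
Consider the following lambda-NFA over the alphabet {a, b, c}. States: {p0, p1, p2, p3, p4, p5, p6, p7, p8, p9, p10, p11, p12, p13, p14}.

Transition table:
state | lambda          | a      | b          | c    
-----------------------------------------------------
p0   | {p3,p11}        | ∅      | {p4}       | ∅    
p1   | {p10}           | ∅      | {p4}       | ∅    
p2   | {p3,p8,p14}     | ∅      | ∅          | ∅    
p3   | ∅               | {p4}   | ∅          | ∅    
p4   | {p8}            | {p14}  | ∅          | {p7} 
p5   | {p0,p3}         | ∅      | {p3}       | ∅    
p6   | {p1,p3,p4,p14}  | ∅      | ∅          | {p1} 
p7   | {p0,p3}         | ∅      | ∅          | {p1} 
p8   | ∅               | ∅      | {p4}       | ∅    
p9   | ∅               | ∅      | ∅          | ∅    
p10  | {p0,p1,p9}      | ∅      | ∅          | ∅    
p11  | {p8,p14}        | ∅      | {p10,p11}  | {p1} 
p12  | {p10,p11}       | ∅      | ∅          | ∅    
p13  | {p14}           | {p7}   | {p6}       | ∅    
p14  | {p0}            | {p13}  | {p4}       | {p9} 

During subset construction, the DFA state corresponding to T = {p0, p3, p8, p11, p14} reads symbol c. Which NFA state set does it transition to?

p11 on c → {p1}.
p14 on c → {p9}.
No c-transition from p0, p3, p8.
Union after reading c: {p1, p9}.
Now take the lambda-closure:
From p1 via lambda: add p10.
From p10 via lambda: add p0.
From p0 via lambda: add p3, p11.
From p11 via lambda: add p8, p14.
No new states can be added; the closed set is {p0, p1, p3, p8, p9, p10, p11, p14}.

{p0, p1, p3, p8, p9, p10, p11, p14}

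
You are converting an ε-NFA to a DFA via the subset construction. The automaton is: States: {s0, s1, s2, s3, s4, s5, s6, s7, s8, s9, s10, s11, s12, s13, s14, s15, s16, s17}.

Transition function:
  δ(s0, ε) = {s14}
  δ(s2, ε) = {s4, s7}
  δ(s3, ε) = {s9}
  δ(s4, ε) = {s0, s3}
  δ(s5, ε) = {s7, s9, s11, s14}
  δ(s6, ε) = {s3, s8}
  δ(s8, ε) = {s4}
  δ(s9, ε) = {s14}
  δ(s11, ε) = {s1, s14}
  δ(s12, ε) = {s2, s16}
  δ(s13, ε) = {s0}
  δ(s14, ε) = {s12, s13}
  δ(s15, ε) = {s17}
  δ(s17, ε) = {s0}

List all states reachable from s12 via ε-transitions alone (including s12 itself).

Start with {s12}.
From s12 via ε: add s2, s16.
From s2 via ε: add s4, s7.
From s4 via ε: add s0, s3.
From s0 via ε: add s14.
From s3 via ε: add s9.
From s14 via ε: add s13.
No new states can be added; the closed set is {s0, s2, s3, s4, s7, s9, s12, s13, s14, s16}.

{s0, s2, s3, s4, s7, s9, s12, s13, s14, s16}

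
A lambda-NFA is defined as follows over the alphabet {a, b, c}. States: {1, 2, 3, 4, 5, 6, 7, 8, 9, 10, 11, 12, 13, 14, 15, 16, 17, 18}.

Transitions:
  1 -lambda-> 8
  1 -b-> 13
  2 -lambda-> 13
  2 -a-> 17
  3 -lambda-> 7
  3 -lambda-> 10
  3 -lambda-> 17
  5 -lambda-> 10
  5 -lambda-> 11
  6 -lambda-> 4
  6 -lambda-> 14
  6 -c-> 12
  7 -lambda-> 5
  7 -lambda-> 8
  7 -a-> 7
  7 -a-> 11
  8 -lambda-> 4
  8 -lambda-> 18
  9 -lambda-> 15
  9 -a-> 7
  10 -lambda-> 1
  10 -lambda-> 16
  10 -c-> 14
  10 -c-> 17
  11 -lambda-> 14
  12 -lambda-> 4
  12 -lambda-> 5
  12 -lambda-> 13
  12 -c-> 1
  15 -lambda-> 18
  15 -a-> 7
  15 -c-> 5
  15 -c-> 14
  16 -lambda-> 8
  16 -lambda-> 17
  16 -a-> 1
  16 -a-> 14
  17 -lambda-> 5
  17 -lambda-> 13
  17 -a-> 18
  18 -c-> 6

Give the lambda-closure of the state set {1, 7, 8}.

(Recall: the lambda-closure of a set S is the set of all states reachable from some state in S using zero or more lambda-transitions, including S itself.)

{1, 4, 5, 7, 8, 10, 11, 13, 14, 16, 17, 18}

Start with {1, 7, 8}.
From 7 via lambda: add 5.
From 8 via lambda: add 4, 18.
From 5 via lambda: add 10, 11.
From 10 via lambda: add 16.
From 11 via lambda: add 14.
From 16 via lambda: add 17.
From 17 via lambda: add 13.
No new states can be added; the closed set is {1, 4, 5, 7, 8, 10, 11, 13, 14, 16, 17, 18}.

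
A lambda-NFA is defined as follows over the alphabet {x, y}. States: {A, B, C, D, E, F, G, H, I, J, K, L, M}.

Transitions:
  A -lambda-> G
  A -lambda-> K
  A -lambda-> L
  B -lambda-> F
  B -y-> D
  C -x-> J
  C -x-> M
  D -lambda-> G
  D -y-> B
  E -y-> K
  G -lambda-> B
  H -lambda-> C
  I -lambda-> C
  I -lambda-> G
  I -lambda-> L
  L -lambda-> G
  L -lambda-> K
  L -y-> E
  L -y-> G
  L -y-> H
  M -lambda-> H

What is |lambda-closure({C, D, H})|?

6

Start with {C, D, H}.
From D via lambda: add G.
From G via lambda: add B.
From B via lambda: add F.
lambda-closure = {B, C, D, F, G, H}, which has 6 states.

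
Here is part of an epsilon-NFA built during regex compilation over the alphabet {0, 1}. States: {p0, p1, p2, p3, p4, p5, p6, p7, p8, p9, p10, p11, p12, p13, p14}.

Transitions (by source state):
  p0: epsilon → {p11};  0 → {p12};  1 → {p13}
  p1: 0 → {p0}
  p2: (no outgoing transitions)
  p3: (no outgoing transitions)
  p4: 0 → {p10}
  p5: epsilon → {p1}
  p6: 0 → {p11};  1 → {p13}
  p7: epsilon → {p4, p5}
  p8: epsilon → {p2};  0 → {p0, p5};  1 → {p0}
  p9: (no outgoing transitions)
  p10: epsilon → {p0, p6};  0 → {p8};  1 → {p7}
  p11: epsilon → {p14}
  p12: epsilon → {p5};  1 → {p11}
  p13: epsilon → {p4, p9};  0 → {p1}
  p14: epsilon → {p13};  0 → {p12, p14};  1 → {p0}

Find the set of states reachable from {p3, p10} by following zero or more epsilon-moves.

{p0, p3, p4, p6, p9, p10, p11, p13, p14}

Start with {p3, p10}.
From p10 via epsilon: add p0, p6.
From p0 via epsilon: add p11.
From p11 via epsilon: add p14.
From p14 via epsilon: add p13.
From p13 via epsilon: add p4, p9.
No new states can be added; the closed set is {p0, p3, p4, p6, p9, p10, p11, p13, p14}.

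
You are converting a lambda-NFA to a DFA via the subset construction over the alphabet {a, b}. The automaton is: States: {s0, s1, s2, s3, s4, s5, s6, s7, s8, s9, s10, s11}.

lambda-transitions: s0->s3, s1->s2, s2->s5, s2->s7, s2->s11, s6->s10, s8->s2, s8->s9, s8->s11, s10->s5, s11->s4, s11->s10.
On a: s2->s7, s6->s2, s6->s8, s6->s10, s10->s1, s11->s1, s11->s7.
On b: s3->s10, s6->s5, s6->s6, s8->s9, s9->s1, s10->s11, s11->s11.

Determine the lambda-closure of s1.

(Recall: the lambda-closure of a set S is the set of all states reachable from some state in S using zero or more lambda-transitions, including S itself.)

{s1, s2, s4, s5, s7, s10, s11}

Start with {s1}.
From s1 via lambda: add s2.
From s2 via lambda: add s5, s7, s11.
From s11 via lambda: add s4, s10.
No new states can be added; the closed set is {s1, s2, s4, s5, s7, s10, s11}.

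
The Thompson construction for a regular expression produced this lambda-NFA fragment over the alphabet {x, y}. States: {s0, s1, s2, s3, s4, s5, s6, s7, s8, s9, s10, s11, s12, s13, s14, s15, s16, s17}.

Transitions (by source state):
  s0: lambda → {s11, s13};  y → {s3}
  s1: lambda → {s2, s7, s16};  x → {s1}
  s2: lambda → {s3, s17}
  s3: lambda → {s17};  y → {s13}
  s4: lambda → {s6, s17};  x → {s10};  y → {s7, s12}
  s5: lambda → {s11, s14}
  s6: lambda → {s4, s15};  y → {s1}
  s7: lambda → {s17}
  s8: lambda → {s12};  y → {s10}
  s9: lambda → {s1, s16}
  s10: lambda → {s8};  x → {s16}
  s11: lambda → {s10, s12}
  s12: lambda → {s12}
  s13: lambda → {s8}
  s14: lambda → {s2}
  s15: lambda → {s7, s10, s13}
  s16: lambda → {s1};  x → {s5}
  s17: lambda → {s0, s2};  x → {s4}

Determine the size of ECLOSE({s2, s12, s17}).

Start with {s2, s12, s17}.
From s2 via lambda: add s3.
From s17 via lambda: add s0.
From s0 via lambda: add s11, s13.
From s11 via lambda: add s10.
From s13 via lambda: add s8.
lambda-closure = {s0, s2, s3, s8, s10, s11, s12, s13, s17}, which has 9 states.

9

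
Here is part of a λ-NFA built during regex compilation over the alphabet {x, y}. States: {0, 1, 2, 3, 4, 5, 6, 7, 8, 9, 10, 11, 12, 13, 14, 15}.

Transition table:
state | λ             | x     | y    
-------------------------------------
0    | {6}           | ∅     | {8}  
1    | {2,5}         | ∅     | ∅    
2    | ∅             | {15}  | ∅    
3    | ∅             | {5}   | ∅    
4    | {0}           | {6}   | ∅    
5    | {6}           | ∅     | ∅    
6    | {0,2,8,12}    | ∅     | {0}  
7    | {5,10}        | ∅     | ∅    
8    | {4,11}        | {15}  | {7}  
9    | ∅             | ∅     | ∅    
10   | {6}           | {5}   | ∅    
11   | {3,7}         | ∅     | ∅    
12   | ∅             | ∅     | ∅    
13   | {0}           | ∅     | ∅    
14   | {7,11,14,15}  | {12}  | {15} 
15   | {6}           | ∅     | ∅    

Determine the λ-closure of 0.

Start with {0}.
From 0 via λ: add 6.
From 6 via λ: add 2, 8, 12.
From 8 via λ: add 4, 11.
From 11 via λ: add 3, 7.
From 7 via λ: add 5, 10.
No new states can be added; the closed set is {0, 2, 3, 4, 5, 6, 7, 8, 10, 11, 12}.

{0, 2, 3, 4, 5, 6, 7, 8, 10, 11, 12}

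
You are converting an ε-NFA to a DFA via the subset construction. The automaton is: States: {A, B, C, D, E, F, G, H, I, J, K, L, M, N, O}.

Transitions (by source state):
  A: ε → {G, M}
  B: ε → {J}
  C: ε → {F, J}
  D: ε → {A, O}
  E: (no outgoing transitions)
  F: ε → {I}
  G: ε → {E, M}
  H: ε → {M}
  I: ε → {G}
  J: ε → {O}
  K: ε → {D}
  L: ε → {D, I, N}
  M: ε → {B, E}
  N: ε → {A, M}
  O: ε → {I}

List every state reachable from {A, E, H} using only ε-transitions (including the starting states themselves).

{A, B, E, G, H, I, J, M, O}

Start with {A, E, H}.
From A via ε: add G, M.
From M via ε: add B.
From B via ε: add J.
From J via ε: add O.
From O via ε: add I.
No new states can be added; the closed set is {A, B, E, G, H, I, J, M, O}.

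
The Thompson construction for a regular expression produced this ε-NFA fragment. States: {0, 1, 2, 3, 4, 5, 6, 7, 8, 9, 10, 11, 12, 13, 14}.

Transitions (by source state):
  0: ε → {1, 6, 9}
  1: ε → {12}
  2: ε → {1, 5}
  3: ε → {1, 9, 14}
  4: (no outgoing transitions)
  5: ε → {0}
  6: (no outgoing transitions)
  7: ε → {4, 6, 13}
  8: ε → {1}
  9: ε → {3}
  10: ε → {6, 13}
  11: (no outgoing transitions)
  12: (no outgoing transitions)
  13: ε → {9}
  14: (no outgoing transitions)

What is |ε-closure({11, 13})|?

Start with {11, 13}.
From 13 via ε: add 9.
From 9 via ε: add 3.
From 3 via ε: add 1, 14.
From 1 via ε: add 12.
ε-closure = {1, 3, 9, 11, 12, 13, 14}, which has 7 states.

7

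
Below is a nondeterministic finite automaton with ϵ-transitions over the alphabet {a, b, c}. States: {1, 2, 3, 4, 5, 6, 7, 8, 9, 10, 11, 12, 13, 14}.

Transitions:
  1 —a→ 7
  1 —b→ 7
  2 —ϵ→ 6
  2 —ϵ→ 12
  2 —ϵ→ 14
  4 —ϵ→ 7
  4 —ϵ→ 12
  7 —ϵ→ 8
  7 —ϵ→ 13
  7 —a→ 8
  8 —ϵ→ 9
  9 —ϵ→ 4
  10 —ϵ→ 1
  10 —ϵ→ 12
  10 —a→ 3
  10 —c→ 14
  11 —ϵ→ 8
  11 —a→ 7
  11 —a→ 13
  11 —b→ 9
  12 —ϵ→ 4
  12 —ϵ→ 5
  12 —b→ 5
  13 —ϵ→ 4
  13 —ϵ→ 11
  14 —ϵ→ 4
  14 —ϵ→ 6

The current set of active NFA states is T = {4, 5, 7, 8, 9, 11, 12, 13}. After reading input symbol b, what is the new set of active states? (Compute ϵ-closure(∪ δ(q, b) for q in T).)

{4, 5, 7, 8, 9, 11, 12, 13}

11 on b → {9}.
12 on b → {5}.
No b-transition from 4, 5, 7, 8, 9, 13.
Union after reading b: {5, 9}.
Now take the ϵ-closure:
From 9 via ϵ: add 4.
From 4 via ϵ: add 7, 12.
From 7 via ϵ: add 8, 13.
From 13 via ϵ: add 11.
No new states can be added; the closed set is {4, 5, 7, 8, 9, 11, 12, 13}.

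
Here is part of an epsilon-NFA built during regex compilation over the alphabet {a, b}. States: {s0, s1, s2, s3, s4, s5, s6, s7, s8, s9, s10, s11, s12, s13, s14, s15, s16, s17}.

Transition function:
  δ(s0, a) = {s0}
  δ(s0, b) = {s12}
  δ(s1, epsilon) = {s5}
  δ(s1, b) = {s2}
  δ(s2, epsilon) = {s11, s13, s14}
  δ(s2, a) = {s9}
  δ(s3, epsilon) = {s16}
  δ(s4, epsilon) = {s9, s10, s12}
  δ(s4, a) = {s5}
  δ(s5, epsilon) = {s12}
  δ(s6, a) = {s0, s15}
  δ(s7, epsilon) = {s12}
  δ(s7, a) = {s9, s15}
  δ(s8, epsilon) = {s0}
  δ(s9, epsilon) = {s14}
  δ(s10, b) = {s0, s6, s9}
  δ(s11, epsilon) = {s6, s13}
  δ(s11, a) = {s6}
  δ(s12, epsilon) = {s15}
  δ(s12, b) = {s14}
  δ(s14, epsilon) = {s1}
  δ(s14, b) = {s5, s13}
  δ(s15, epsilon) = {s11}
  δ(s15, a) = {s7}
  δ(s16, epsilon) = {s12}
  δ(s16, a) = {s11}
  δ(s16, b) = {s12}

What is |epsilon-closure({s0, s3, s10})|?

9

Start with {s0, s3, s10}.
From s3 via epsilon: add s16.
From s16 via epsilon: add s12.
From s12 via epsilon: add s15.
From s15 via epsilon: add s11.
From s11 via epsilon: add s6, s13.
epsilon-closure = {s0, s3, s6, s10, s11, s12, s13, s15, s16}, which has 9 states.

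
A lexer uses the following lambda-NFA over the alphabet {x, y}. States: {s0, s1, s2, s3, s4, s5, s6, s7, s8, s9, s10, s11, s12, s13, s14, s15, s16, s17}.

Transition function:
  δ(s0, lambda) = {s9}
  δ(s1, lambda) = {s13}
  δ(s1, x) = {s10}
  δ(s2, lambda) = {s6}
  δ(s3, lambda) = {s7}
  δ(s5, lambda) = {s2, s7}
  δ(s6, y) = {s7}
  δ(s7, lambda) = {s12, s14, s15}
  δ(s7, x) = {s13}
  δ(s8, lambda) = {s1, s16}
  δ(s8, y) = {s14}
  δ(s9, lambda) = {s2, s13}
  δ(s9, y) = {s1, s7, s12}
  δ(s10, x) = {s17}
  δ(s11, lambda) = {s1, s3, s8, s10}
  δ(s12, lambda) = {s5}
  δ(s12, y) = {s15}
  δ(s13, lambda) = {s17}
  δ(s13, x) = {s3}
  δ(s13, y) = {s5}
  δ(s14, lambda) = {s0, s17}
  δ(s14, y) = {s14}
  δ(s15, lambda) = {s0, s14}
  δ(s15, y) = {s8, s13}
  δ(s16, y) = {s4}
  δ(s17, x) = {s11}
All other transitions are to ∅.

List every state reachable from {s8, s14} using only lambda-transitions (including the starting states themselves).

Start with {s8, s14}.
From s8 via lambda: add s1, s16.
From s14 via lambda: add s0, s17.
From s0 via lambda: add s9.
From s1 via lambda: add s13.
From s9 via lambda: add s2.
From s2 via lambda: add s6.
No new states can be added; the closed set is {s0, s1, s2, s6, s8, s9, s13, s14, s16, s17}.

{s0, s1, s2, s6, s8, s9, s13, s14, s16, s17}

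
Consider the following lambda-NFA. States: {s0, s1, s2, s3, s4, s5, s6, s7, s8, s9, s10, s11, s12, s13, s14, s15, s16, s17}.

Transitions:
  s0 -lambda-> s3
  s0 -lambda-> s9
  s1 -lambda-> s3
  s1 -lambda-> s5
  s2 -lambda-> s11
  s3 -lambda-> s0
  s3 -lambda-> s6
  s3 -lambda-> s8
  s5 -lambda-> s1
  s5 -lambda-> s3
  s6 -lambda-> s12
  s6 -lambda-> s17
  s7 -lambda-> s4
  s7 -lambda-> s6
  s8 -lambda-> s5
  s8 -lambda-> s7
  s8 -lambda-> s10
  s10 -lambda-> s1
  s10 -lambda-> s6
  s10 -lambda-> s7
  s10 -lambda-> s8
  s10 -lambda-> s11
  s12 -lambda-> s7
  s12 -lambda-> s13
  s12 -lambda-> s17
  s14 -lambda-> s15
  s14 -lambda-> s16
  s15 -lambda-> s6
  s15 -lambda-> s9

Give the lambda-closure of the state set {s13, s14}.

{s4, s6, s7, s9, s12, s13, s14, s15, s16, s17}

Start with {s13, s14}.
From s14 via lambda: add s15, s16.
From s15 via lambda: add s6, s9.
From s6 via lambda: add s12, s17.
From s12 via lambda: add s7.
From s7 via lambda: add s4.
No new states can be added; the closed set is {s4, s6, s7, s9, s12, s13, s14, s15, s16, s17}.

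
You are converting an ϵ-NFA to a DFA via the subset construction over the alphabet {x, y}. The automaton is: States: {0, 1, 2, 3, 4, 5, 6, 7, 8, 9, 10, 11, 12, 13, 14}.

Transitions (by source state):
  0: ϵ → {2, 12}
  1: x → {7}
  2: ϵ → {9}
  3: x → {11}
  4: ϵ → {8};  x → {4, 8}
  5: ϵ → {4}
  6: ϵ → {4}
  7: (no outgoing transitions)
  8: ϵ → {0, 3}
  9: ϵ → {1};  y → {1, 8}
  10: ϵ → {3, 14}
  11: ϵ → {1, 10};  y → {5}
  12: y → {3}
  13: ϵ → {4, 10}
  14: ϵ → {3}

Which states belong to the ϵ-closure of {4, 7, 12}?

Start with {4, 7, 12}.
From 4 via ϵ: add 8.
From 8 via ϵ: add 0, 3.
From 0 via ϵ: add 2.
From 2 via ϵ: add 9.
From 9 via ϵ: add 1.
No new states can be added; the closed set is {0, 1, 2, 3, 4, 7, 8, 9, 12}.

{0, 1, 2, 3, 4, 7, 8, 9, 12}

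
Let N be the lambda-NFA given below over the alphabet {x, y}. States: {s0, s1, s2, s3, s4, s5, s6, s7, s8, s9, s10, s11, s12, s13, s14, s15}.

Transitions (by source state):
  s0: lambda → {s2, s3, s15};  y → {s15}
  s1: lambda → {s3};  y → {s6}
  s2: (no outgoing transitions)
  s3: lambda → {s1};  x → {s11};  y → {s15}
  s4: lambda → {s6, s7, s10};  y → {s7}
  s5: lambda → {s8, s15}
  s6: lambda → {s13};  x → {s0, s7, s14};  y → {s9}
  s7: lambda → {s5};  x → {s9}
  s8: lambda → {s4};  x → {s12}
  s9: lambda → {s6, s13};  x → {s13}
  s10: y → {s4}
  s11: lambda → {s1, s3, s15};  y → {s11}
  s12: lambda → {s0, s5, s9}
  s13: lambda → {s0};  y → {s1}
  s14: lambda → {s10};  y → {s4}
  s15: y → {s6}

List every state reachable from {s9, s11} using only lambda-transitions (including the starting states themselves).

{s0, s1, s2, s3, s6, s9, s11, s13, s15}

Start with {s9, s11}.
From s9 via lambda: add s6, s13.
From s11 via lambda: add s1, s3, s15.
From s13 via lambda: add s0.
From s0 via lambda: add s2.
No new states can be added; the closed set is {s0, s1, s2, s3, s6, s9, s11, s13, s15}.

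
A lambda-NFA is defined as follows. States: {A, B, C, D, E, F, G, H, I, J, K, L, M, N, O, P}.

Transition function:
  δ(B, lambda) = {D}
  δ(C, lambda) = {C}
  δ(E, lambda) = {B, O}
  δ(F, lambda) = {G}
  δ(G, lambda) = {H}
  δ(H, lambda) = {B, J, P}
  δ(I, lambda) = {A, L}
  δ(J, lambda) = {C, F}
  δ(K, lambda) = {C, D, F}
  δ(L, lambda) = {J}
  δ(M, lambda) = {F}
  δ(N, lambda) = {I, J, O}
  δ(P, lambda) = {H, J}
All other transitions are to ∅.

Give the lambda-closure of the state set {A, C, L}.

Start with {A, C, L}.
From L via lambda: add J.
From J via lambda: add F.
From F via lambda: add G.
From G via lambda: add H.
From H via lambda: add B, P.
From B via lambda: add D.
No new states can be added; the closed set is {A, B, C, D, F, G, H, J, L, P}.

{A, B, C, D, F, G, H, J, L, P}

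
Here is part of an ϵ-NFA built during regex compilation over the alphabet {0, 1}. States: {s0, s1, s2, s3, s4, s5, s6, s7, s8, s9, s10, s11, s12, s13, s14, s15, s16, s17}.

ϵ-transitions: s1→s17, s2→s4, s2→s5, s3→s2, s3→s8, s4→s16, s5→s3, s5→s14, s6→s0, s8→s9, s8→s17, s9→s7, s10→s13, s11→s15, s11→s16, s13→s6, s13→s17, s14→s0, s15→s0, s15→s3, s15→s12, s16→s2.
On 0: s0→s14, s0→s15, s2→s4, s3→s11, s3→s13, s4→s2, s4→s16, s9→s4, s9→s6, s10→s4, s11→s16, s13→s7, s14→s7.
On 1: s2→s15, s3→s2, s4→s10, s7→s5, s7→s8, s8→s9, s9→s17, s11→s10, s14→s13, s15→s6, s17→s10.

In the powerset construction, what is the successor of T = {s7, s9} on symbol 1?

{s0, s2, s3, s4, s5, s7, s8, s9, s14, s16, s17}

s7 on 1 → {s5, s8}.
s9 on 1 → {s17}.
Union after reading 1: {s5, s8, s17}.
Now take the ϵ-closure:
From s5 via ϵ: add s3, s14.
From s8 via ϵ: add s9.
From s3 via ϵ: add s2.
From s9 via ϵ: add s7.
From s14 via ϵ: add s0.
From s2 via ϵ: add s4.
From s4 via ϵ: add s16.
No new states can be added; the closed set is {s0, s2, s3, s4, s5, s7, s8, s9, s14, s16, s17}.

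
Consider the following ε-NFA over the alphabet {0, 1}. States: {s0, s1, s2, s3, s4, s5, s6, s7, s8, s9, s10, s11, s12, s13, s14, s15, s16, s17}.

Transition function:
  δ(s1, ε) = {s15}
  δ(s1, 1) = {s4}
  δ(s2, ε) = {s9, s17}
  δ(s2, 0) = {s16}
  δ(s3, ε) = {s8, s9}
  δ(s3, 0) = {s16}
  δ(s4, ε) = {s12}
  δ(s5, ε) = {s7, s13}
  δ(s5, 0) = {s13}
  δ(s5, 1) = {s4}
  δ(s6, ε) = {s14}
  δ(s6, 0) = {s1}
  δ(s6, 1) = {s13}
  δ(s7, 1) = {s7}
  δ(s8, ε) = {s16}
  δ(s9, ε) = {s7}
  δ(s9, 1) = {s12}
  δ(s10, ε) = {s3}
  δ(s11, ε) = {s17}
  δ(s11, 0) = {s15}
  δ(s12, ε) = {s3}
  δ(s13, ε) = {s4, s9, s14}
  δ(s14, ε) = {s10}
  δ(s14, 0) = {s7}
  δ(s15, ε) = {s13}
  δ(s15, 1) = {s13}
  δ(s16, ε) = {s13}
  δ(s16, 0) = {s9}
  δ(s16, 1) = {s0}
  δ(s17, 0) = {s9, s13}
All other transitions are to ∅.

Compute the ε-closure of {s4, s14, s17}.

Start with {s4, s14, s17}.
From s4 via ε: add s12.
From s14 via ε: add s10.
From s10 via ε: add s3.
From s3 via ε: add s8, s9.
From s8 via ε: add s16.
From s9 via ε: add s7.
From s16 via ε: add s13.
No new states can be added; the closed set is {s3, s4, s7, s8, s9, s10, s12, s13, s14, s16, s17}.

{s3, s4, s7, s8, s9, s10, s12, s13, s14, s16, s17}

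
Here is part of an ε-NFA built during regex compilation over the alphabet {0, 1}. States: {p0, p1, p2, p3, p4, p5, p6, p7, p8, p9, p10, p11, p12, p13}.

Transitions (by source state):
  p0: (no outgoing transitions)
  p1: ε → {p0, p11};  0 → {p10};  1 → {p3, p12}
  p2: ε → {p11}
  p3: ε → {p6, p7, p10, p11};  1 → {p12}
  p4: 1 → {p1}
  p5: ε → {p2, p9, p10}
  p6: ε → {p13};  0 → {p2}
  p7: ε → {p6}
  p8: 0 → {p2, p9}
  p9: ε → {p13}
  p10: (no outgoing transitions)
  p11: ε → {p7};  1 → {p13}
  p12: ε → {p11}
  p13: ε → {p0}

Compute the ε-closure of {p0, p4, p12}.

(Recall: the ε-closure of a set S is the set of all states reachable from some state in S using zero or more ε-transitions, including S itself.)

Start with {p0, p4, p12}.
From p12 via ε: add p11.
From p11 via ε: add p7.
From p7 via ε: add p6.
From p6 via ε: add p13.
No new states can be added; the closed set is {p0, p4, p6, p7, p11, p12, p13}.

{p0, p4, p6, p7, p11, p12, p13}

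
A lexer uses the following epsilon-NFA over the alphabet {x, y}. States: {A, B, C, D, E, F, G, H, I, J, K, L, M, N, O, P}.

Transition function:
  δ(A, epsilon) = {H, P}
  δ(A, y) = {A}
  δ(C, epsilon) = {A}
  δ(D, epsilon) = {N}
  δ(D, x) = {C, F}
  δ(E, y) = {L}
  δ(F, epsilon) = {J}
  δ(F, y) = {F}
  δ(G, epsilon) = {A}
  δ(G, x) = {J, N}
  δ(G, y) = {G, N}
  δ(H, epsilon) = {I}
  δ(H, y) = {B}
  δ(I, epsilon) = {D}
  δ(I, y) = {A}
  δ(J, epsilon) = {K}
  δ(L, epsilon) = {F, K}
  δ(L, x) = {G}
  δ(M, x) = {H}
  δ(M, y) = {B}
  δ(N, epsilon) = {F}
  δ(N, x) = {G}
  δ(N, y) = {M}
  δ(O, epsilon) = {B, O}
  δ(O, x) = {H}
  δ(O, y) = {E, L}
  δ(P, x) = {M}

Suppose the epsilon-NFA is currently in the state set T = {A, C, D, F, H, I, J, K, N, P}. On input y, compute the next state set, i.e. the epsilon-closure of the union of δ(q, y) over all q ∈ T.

{A, B, D, F, H, I, J, K, M, N, P}

A on y → {A}.
F on y → {F}.
H on y → {B}.
I on y → {A}.
N on y → {M}.
No y-transition from C, D, J, K, P.
Union after reading y: {A, B, F, M}.
Now take the epsilon-closure:
From A via epsilon: add H, P.
From F via epsilon: add J.
From H via epsilon: add I.
From J via epsilon: add K.
From I via epsilon: add D.
From D via epsilon: add N.
No new states can be added; the closed set is {A, B, D, F, H, I, J, K, M, N, P}.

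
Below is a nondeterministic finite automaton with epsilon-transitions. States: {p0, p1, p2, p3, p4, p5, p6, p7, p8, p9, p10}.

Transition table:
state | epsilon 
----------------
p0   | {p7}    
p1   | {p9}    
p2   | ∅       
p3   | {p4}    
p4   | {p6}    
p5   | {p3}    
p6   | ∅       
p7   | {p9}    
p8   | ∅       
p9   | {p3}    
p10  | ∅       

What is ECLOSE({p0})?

{p0, p3, p4, p6, p7, p9}

Start with {p0}.
From p0 via epsilon: add p7.
From p7 via epsilon: add p9.
From p9 via epsilon: add p3.
From p3 via epsilon: add p4.
From p4 via epsilon: add p6.
No new states can be added; the closed set is {p0, p3, p4, p6, p7, p9}.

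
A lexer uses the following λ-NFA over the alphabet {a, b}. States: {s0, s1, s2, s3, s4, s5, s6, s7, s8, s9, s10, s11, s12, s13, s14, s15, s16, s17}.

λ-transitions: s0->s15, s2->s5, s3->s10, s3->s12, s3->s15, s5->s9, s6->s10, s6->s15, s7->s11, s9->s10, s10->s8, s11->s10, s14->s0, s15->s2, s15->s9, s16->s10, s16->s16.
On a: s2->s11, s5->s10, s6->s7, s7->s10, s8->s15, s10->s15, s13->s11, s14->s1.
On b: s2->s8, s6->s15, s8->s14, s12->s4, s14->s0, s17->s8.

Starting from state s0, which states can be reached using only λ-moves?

{s0, s2, s5, s8, s9, s10, s15}

Start with {s0}.
From s0 via λ: add s15.
From s15 via λ: add s2, s9.
From s2 via λ: add s5.
From s9 via λ: add s10.
From s10 via λ: add s8.
No new states can be added; the closed set is {s0, s2, s5, s8, s9, s10, s15}.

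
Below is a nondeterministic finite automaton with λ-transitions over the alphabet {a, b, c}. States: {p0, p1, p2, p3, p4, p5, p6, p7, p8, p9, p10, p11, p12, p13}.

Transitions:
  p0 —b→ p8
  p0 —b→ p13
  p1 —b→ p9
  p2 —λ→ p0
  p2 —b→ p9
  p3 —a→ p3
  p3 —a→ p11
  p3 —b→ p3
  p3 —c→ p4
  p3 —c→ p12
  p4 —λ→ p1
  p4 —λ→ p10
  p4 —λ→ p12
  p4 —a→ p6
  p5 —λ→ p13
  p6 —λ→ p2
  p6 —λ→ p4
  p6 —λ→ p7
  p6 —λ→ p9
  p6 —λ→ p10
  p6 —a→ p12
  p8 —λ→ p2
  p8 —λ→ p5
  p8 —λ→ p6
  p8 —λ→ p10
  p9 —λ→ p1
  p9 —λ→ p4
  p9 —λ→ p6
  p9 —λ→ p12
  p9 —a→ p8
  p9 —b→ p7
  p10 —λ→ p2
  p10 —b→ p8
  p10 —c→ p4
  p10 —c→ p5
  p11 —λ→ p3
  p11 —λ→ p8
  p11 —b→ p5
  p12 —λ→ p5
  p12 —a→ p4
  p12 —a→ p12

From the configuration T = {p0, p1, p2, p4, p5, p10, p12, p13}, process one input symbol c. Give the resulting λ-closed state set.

{p0, p1, p2, p4, p5, p10, p12, p13}

p10 on c → {p4, p5}.
No c-transition from p0, p1, p2, p4, p5, p12, p13.
Union after reading c: {p4, p5}.
Now take the λ-closure:
From p4 via λ: add p1, p10, p12.
From p5 via λ: add p13.
From p10 via λ: add p2.
From p2 via λ: add p0.
No new states can be added; the closed set is {p0, p1, p2, p4, p5, p10, p12, p13}.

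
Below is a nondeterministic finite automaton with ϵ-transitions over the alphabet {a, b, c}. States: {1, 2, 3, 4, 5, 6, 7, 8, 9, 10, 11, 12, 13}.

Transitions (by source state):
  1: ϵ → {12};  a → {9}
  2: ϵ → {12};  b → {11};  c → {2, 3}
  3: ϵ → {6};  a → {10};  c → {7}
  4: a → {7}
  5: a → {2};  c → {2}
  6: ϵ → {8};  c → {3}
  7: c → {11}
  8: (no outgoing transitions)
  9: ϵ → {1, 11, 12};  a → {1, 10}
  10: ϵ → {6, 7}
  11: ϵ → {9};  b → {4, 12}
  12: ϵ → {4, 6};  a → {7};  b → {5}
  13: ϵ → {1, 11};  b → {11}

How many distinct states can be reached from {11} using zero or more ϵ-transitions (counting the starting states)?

Start with {11}.
From 11 via ϵ: add 9.
From 9 via ϵ: add 1, 12.
From 12 via ϵ: add 4, 6.
From 6 via ϵ: add 8.
ϵ-closure = {1, 4, 6, 8, 9, 11, 12}, which has 7 states.

7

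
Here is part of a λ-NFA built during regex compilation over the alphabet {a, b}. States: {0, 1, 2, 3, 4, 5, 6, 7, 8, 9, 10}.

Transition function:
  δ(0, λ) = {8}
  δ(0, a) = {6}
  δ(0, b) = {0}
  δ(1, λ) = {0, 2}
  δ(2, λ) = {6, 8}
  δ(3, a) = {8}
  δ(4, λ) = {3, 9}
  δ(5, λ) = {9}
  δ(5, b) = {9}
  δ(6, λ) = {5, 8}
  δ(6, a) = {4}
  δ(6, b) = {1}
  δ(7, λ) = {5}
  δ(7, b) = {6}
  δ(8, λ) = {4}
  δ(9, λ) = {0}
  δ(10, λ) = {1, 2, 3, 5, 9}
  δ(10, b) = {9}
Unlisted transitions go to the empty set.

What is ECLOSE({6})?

{0, 3, 4, 5, 6, 8, 9}

Start with {6}.
From 6 via λ: add 5, 8.
From 5 via λ: add 9.
From 8 via λ: add 4.
From 4 via λ: add 3.
From 9 via λ: add 0.
No new states can be added; the closed set is {0, 3, 4, 5, 6, 8, 9}.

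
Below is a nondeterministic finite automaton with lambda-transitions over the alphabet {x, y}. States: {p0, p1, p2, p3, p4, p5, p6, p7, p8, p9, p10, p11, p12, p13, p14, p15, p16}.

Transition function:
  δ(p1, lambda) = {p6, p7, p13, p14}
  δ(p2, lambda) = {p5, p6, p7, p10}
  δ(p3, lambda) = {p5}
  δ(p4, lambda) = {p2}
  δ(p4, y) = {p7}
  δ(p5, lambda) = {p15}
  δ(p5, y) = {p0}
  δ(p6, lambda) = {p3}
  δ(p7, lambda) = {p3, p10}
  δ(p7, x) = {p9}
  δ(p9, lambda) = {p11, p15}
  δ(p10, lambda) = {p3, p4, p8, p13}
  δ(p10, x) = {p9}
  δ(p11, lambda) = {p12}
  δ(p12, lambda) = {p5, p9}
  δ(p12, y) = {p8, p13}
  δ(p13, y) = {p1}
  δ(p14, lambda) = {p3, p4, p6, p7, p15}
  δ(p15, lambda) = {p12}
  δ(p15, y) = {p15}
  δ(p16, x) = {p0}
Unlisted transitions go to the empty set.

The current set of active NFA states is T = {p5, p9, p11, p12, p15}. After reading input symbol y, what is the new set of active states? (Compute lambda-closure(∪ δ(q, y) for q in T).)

{p0, p5, p8, p9, p11, p12, p13, p15}

p5 on y → {p0}.
p12 on y → {p8, p13}.
p15 on y → {p15}.
No y-transition from p9, p11.
Union after reading y: {p0, p8, p13, p15}.
Now take the lambda-closure:
From p15 via lambda: add p12.
From p12 via lambda: add p5, p9.
From p9 via lambda: add p11.
No new states can be added; the closed set is {p0, p5, p8, p9, p11, p12, p13, p15}.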